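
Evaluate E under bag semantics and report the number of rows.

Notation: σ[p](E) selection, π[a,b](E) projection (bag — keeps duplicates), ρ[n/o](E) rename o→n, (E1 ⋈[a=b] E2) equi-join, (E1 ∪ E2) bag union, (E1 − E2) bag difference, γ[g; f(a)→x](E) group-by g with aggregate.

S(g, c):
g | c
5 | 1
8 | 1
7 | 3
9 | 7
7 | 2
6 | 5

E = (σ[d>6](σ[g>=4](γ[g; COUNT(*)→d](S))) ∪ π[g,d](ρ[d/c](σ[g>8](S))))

Stepwise |·|:
  S → 6
  γ[g; COUNT(*)→d](S) → 5
  σ[g>=4](γ[g; COUNT(*)→d](S)) → 5
  σ[d>6](σ[g>=4](γ[g; COUNT(*)→d](S))) → 0
  S → 6
  σ[g>8](S) → 1
  ρ[d/c](σ[g>8](S)) → 1
  π[g,d](ρ[d/c](σ[g>8](S))) → 1
  (σ[d>6](σ[g>=4](γ[g; COUNT(*)→d](S))) ∪ π[g,d](ρ[d/c](σ[g>8](S)))) → 1

|E| = 1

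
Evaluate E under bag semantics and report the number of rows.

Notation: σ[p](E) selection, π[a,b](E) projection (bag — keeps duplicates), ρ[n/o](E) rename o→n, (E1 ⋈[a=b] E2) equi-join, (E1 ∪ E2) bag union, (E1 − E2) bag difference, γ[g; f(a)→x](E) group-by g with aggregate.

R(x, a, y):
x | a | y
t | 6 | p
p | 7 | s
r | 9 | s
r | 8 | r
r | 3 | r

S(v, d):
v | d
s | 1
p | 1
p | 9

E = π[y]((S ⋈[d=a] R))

Per-node cardinality:
  S → 3
  R → 5
  (S ⋈[d=a] R) → 1
  π[y]((S ⋈[d=a] R)) → 1

|E| = 1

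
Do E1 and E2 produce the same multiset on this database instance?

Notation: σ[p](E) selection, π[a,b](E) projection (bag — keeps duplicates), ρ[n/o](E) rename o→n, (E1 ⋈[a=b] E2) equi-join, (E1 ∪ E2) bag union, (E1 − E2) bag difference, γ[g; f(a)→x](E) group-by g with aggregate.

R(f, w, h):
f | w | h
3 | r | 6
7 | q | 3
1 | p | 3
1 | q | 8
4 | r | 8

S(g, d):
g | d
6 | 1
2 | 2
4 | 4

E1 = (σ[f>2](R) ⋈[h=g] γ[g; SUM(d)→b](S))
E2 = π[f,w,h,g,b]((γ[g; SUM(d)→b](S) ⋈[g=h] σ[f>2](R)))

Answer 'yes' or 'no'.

E1 row counts bottom-up:
  R → 5
  σ[f>2](R) → 3
  S → 3
  γ[g; SUM(d)→b](S) → 3
  (σ[f>2](R) ⋈[h=g] γ[g; SUM(d)→b](S)) → 1
E2 row counts bottom-up:
  S → 3
  γ[g; SUM(d)→b](S) → 3
  R → 5
  σ[f>2](R) → 3
  (γ[g; SUM(d)→b](S) ⋈[g=h] σ[f>2](R)) → 1
  π[f,w,h,g,b]((γ[g; SUM(d)→b](S) ⋈[g=h] σ[f>2](R))) → 1

E1 and E2 produce the same multiset:
f | w | h | g | b
3 | r | 6 | 6 | 1

yes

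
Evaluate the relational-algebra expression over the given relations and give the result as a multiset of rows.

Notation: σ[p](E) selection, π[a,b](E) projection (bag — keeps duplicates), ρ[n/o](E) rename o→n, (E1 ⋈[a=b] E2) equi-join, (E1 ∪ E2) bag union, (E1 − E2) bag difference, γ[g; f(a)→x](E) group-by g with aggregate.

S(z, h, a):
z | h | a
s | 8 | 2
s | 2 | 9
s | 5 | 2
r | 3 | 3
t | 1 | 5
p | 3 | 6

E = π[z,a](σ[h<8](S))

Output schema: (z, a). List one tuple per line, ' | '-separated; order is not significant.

Subexpression sizes:
  S → 6
  σ[h<8](S) → 5
  π[z,a](σ[h<8](S)) → 5

== RESULT ==
z | a
p | 6
r | 3
s | 2
s | 9
t | 5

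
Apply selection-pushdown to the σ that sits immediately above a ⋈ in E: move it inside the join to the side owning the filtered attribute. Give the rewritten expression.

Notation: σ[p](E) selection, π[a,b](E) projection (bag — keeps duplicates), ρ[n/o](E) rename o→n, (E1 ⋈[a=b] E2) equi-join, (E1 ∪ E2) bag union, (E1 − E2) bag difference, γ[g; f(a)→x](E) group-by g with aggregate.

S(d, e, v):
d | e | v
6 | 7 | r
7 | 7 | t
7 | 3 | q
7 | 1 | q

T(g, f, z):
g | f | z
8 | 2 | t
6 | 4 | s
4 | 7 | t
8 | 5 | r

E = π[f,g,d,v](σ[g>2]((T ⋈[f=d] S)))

σ filters on g, owned by the left side.
E' = π[f,g,d,v]((σ[g>2](T) ⋈[f=d] S))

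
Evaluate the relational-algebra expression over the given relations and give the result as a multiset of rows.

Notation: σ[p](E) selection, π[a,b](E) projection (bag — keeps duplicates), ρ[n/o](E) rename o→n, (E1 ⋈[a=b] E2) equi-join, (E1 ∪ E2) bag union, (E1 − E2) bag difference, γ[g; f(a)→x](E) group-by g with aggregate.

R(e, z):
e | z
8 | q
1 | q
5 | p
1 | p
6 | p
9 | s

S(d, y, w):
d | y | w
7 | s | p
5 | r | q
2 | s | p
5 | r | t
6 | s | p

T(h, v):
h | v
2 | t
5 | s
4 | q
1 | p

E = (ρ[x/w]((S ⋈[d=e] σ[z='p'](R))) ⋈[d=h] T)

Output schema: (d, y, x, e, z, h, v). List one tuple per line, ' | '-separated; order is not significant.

Stepwise |·|:
  S → 5
  R → 6
  σ[z='p'](R) → 3
  (S ⋈[d=e] σ[z='p'](R)) → 3
  ρ[x/w]((S ⋈[d=e] σ[z='p'](R))) → 3
  T → 4
  (ρ[x/w]((S ⋈[d=e] σ[z='p'](R))) ⋈[d=h] T) → 2

== RESULT ==
d | y | x | e | z | h | v
5 | r | q | 5 | p | 5 | s
5 | r | t | 5 | p | 5 | s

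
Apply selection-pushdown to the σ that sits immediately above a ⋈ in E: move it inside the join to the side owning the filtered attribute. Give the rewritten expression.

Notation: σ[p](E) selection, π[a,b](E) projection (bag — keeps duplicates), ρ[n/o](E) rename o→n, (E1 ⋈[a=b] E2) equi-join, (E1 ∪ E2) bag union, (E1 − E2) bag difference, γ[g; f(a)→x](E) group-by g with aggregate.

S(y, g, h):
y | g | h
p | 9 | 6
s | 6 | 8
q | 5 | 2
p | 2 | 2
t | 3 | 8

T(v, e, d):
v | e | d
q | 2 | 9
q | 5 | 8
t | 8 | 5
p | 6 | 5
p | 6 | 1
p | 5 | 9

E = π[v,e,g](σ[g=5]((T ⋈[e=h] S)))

σ filters on g, owned by the right side.
E' = π[v,e,g]((T ⋈[e=h] σ[g=5](S)))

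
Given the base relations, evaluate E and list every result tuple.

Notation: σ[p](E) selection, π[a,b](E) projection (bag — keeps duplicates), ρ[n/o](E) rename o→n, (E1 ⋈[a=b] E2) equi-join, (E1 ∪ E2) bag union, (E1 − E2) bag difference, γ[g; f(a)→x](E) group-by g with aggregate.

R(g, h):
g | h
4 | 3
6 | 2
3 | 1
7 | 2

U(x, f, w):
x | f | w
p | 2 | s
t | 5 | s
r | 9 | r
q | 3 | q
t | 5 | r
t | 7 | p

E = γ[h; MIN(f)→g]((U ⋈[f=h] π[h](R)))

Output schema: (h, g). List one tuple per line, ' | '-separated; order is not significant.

Subexpression sizes:
  U → 6
  R → 4
  π[h](R) → 4
  (U ⋈[f=h] π[h](R)) → 3
  γ[h; MIN(f)→g]((U ⋈[f=h] π[h](R))) → 2

== RESULT ==
h | g
2 | 2
3 | 3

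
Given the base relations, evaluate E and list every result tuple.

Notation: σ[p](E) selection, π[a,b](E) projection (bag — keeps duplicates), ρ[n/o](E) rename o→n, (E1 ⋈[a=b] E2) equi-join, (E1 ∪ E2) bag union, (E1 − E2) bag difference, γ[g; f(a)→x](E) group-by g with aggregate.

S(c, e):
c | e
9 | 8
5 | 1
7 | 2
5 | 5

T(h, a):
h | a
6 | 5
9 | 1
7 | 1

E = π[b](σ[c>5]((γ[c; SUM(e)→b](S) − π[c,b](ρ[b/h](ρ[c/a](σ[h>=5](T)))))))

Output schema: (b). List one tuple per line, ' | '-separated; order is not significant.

Subexpression sizes:
  S → 4
  γ[c; SUM(e)→b](S) → 3
  T → 3
  σ[h>=5](T) → 3
  ρ[c/a](σ[h>=5](T)) → 3
  ρ[b/h](ρ[c/a](σ[h>=5](T))) → 3
  π[c,b](ρ[b/h](ρ[c/a](σ[h>=5](T)))) → 3
  (γ[c; SUM(e)→b](S) − π[c,b](ρ[b/h](ρ[c/a](σ[h>=5](T))))) → 2
  σ[c>5]((γ[c; SUM(e)→b](S) − π[c,b](ρ[b/h](ρ[c/a](σ[h>=5](T)))))) → 2
  π[b](σ[c>5]((γ[c; SUM(e)→b](S) − π[c,b](ρ[b/h](ρ[c/a](σ[h>=5](T))))))) → 2

== RESULT ==
b
2
8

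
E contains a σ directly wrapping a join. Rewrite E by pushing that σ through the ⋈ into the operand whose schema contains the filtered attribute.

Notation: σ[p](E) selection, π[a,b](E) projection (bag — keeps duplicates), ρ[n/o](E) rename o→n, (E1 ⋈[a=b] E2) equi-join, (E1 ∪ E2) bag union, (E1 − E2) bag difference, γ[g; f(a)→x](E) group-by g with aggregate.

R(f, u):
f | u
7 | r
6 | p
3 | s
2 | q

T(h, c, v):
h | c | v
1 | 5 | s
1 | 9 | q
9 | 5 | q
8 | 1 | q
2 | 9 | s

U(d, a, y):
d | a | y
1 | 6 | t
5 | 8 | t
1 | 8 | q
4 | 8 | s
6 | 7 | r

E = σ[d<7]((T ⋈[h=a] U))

σ filters on d, owned by the right side.
E' = (T ⋈[h=a] σ[d<7](U))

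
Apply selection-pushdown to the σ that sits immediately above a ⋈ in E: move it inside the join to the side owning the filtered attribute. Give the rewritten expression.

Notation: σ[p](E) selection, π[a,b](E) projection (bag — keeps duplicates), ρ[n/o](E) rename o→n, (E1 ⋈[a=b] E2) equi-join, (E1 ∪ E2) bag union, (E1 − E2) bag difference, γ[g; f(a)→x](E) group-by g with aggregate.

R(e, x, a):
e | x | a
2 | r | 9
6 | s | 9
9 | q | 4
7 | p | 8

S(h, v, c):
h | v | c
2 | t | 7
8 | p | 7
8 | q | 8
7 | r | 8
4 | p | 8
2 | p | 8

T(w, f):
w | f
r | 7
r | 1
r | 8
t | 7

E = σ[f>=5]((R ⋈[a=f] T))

σ filters on f, owned by the right side.
E' = (R ⋈[a=f] σ[f>=5](T))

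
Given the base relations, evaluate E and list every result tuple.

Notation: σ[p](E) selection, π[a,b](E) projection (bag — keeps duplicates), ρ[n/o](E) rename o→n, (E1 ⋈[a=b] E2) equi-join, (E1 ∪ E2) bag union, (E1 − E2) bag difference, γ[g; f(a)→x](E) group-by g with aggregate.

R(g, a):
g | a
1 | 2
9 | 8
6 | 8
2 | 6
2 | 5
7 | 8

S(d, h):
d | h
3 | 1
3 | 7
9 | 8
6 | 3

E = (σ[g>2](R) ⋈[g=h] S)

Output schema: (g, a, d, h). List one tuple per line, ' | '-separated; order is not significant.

Stepwise |·|:
  R → 6
  σ[g>2](R) → 3
  S → 4
  (σ[g>2](R) ⋈[g=h] S) → 1

== RESULT ==
g | a | d | h
7 | 8 | 3 | 7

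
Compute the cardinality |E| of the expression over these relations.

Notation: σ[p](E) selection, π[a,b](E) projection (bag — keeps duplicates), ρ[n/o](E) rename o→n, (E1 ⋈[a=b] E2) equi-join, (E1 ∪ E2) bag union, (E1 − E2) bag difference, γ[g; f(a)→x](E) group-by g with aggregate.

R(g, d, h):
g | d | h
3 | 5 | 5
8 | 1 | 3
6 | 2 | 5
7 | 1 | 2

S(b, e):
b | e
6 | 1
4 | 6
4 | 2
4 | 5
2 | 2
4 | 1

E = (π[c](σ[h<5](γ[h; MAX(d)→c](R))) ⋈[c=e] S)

Subexpression sizes:
  R → 4
  γ[h; MAX(d)→c](R) → 3
  σ[h<5](γ[h; MAX(d)→c](R)) → 2
  π[c](σ[h<5](γ[h; MAX(d)→c](R))) → 2
  S → 6
  (π[c](σ[h<5](γ[h; MAX(d)→c](R))) ⋈[c=e] S) → 4

|E| = 4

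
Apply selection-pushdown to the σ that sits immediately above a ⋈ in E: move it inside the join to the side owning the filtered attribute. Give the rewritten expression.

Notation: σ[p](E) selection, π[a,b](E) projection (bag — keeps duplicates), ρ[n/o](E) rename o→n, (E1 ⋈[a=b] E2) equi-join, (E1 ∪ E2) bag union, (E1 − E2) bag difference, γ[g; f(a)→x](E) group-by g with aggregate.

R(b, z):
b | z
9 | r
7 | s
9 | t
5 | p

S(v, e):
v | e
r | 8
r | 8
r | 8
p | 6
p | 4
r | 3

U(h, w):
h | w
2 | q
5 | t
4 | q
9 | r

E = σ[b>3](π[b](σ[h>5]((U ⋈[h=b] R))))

σ filters on h, owned by the left side.
E' = σ[b>3](π[b]((σ[h>5](U) ⋈[h=b] R)))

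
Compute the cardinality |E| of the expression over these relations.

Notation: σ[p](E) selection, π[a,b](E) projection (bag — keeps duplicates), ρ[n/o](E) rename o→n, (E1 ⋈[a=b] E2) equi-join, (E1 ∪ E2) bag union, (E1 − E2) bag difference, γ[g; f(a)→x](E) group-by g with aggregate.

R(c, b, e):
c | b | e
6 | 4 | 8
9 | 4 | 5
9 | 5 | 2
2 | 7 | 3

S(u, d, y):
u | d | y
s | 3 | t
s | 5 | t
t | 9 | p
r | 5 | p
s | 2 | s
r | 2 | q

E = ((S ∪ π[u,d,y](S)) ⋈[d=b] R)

Stepwise |·|:
  S → 6
  S → 6
  π[u,d,y](S) → 6
  (S ∪ π[u,d,y](S)) → 12
  R → 4
  ((S ∪ π[u,d,y](S)) ⋈[d=b] R) → 4

|E| = 4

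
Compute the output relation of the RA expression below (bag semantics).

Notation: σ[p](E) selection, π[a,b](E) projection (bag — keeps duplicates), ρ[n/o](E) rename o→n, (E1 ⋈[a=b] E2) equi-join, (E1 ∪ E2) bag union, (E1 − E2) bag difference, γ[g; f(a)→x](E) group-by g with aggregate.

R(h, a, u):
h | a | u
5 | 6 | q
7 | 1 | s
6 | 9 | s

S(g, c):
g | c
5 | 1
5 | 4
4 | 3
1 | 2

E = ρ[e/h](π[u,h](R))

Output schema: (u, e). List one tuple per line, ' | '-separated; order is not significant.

Stepwise |·|:
  R → 3
  π[u,h](R) → 3
  ρ[e/h](π[u,h](R)) → 3

== RESULT ==
u | e
q | 5
s | 6
s | 7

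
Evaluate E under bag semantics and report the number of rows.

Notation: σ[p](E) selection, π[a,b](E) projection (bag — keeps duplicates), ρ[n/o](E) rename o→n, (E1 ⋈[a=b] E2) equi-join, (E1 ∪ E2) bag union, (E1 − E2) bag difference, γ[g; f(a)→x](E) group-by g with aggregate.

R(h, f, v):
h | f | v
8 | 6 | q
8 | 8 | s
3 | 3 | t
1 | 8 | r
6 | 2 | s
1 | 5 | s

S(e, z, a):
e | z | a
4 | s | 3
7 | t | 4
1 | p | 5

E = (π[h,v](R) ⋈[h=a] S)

Row counts bottom-up:
  R → 6
  π[h,v](R) → 6
  S → 3
  (π[h,v](R) ⋈[h=a] S) → 1

|E| = 1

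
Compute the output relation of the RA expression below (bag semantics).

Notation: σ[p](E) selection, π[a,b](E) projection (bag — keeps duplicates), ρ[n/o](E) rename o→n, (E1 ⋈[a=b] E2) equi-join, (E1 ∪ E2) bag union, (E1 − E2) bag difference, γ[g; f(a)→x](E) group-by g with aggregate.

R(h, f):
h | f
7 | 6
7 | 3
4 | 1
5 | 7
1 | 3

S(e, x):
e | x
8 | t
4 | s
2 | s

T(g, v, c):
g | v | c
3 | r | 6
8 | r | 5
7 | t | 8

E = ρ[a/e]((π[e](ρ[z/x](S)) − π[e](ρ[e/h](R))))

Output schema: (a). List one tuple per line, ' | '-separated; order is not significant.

Stepwise |·|:
  S → 3
  ρ[z/x](S) → 3
  π[e](ρ[z/x](S)) → 3
  R → 5
  ρ[e/h](R) → 5
  π[e](ρ[e/h](R)) → 5
  (π[e](ρ[z/x](S)) − π[e](ρ[e/h](R))) → 2
  ρ[a/e]((π[e](ρ[z/x](S)) − π[e](ρ[e/h](R)))) → 2

== RESULT ==
a
2
8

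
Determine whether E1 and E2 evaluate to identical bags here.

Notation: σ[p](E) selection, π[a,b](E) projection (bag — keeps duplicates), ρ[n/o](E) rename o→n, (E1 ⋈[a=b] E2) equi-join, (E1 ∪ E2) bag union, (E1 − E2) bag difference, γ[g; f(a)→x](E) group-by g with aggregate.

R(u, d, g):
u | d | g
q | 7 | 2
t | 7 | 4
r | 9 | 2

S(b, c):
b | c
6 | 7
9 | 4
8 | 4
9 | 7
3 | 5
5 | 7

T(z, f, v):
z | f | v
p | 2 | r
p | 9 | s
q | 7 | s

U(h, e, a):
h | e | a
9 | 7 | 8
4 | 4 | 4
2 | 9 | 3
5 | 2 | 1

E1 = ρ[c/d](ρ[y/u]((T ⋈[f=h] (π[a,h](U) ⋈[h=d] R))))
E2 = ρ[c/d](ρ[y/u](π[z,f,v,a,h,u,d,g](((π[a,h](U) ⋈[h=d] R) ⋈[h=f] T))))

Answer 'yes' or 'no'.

E1 per-node cardinality:
  T → 3
  U → 4
  π[a,h](U) → 4
  R → 3
  (π[a,h](U) ⋈[h=d] R) → 1
  (T ⋈[f=h] (π[a,h](U) ⋈[h=d] R)) → 1
  ρ[y/u]((T ⋈[f=h] (π[a,h](U) ⋈[h=d] R))) → 1
  ρ[c/d](ρ[y/u]((T ⋈[f=h] (π[a,h](U) ⋈[h=d] R)))) → 1
E2 per-node cardinality:
  U → 4
  π[a,h](U) → 4
  R → 3
  (π[a,h](U) ⋈[h=d] R) → 1
  T → 3
  ((π[a,h](U) ⋈[h=d] R) ⋈[h=f] T) → 1
  π[z,f,v,a,h,u,d,g](((π[a,h](U) ⋈[h=d] R) ⋈[h=f] T)) → 1
  ρ[y/u](π[z,f,v,a,h,u,d,g](((π[a,h](U) ⋈[h=d] R) ⋈[h=f] T))) → 1
  ρ[c/d](ρ[y/u](π[z,f,v,a,h,u,d,g](((π[a,h](U) ⋈[h=d] R) ⋈[h=f] T)))) → 1

E1 and E2 produce the same multiset:
z | f | v | a | h | y | c | g
p | 9 | s | 8 | 9 | r | 9 | 2

yes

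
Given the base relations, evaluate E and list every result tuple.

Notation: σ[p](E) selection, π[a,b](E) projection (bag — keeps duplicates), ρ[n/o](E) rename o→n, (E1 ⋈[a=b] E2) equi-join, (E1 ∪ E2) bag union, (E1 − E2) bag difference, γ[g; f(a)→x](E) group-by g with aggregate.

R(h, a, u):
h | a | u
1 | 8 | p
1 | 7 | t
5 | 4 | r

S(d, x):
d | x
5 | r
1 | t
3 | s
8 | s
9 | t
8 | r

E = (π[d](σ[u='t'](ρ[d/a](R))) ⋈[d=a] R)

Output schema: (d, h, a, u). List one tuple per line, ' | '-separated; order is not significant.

Per-node cardinality:
  R → 3
  ρ[d/a](R) → 3
  σ[u='t'](ρ[d/a](R)) → 1
  π[d](σ[u='t'](ρ[d/a](R))) → 1
  R → 3
  (π[d](σ[u='t'](ρ[d/a](R))) ⋈[d=a] R) → 1

== RESULT ==
d | h | a | u
7 | 1 | 7 | t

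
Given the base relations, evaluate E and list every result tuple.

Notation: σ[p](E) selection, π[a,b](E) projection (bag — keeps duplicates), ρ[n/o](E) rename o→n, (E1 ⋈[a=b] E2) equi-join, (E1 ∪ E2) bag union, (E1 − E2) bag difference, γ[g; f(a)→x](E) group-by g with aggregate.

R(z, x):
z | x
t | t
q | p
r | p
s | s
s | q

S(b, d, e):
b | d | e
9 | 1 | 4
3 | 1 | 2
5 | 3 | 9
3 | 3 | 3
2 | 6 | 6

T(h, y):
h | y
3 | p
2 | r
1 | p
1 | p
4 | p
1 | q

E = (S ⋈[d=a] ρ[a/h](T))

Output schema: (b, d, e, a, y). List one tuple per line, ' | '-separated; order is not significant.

Subexpression sizes:
  S → 5
  T → 6
  ρ[a/h](T) → 6
  (S ⋈[d=a] ρ[a/h](T)) → 8

== RESULT ==
b | d | e | a | y
3 | 1 | 2 | 1 | p
3 | 1 | 2 | 1 | p
3 | 1 | 2 | 1 | q
3 | 3 | 3 | 3 | p
5 | 3 | 9 | 3 | p
9 | 1 | 4 | 1 | p
9 | 1 | 4 | 1 | p
9 | 1 | 4 | 1 | q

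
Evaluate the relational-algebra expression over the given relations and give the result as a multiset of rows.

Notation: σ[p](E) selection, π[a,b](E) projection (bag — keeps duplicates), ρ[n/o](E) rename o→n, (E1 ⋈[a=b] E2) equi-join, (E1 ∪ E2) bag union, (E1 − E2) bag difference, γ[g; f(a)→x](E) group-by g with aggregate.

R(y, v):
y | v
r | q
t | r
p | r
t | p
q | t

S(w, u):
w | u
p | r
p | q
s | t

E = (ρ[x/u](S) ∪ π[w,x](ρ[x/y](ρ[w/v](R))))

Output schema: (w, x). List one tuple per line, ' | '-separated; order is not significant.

Row counts bottom-up:
  S → 3
  ρ[x/u](S) → 3
  R → 5
  ρ[w/v](R) → 5
  ρ[x/y](ρ[w/v](R)) → 5
  π[w,x](ρ[x/y](ρ[w/v](R))) → 5
  (ρ[x/u](S) ∪ π[w,x](ρ[x/y](ρ[w/v](R)))) → 8

== RESULT ==
w | x
p | q
p | r
p | t
q | r
r | p
r | t
s | t
t | q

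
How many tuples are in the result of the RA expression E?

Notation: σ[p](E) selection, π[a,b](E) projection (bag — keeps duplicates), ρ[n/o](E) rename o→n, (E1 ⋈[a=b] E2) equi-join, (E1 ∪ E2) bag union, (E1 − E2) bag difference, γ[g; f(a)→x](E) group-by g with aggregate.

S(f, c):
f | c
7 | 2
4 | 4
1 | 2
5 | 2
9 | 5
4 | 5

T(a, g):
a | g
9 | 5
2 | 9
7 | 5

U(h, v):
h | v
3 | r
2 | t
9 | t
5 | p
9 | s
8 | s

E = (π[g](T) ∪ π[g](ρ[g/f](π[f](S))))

Row counts bottom-up:
  T → 3
  π[g](T) → 3
  S → 6
  π[f](S) → 6
  ρ[g/f](π[f](S)) → 6
  π[g](ρ[g/f](π[f](S))) → 6
  (π[g](T) ∪ π[g](ρ[g/f](π[f](S)))) → 9

|E| = 9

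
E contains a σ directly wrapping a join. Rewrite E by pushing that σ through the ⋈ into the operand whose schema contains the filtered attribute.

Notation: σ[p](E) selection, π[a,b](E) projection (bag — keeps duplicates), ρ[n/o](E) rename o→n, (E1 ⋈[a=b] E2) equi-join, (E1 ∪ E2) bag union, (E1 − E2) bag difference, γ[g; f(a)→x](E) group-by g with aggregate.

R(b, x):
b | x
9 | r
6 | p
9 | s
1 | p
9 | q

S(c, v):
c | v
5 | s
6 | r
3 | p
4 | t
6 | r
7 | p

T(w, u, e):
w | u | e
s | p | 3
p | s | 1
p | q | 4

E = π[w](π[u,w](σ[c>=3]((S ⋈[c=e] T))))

σ filters on c, owned by the left side.
E' = π[w](π[u,w]((σ[c>=3](S) ⋈[c=e] T)))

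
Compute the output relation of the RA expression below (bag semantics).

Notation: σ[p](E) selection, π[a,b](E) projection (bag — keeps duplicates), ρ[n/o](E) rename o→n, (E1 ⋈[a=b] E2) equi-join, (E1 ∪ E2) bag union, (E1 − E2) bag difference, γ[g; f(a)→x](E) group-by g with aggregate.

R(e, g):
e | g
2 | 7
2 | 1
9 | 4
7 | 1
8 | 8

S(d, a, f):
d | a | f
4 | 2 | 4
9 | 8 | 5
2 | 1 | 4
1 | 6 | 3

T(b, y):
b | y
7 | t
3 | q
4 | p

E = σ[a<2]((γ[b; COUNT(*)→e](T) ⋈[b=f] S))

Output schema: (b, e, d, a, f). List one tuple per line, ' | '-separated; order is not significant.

Subexpression sizes:
  T → 3
  γ[b; COUNT(*)→e](T) → 3
  S → 4
  (γ[b; COUNT(*)→e](T) ⋈[b=f] S) → 3
  σ[a<2]((γ[b; COUNT(*)→e](T) ⋈[b=f] S)) → 1

== RESULT ==
b | e | d | a | f
4 | 1 | 2 | 1 | 4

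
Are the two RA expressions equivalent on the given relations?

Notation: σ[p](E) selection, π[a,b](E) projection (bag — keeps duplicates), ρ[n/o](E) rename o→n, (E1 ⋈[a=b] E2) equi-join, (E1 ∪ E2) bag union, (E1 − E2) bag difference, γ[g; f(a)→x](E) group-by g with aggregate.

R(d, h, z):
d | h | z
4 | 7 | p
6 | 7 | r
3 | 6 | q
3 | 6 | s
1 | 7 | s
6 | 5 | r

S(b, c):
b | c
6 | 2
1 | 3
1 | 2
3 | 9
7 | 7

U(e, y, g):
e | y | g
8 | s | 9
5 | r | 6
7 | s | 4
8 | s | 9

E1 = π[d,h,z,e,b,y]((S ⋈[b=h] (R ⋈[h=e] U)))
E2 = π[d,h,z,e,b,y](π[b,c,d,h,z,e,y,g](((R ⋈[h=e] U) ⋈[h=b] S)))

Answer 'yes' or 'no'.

E1 subexpression sizes:
  S → 5
  R → 6
  U → 4
  (R ⋈[h=e] U) → 4
  (S ⋈[b=h] (R ⋈[h=e] U)) → 3
  π[d,h,z,e,b,y]((S ⋈[b=h] (R ⋈[h=e] U))) → 3
E2 subexpression sizes:
  R → 6
  U → 4
  (R ⋈[h=e] U) → 4
  S → 5
  ((R ⋈[h=e] U) ⋈[h=b] S) → 3
  π[b,c,d,h,z,e,y,g](((R ⋈[h=e] U) ⋈[h=b] S)) → 3
  π[d,h,z,e,b,y](π[b,c,d,h,z,e,y,g](((R ⋈[h=e] U) ⋈[h=b] S))) → 3

E1 and E2 produce the same multiset:
d | h | z | e | b | y
1 | 7 | s | 7 | 7 | s
4 | 7 | p | 7 | 7 | s
6 | 7 | r | 7 | 7 | s

yes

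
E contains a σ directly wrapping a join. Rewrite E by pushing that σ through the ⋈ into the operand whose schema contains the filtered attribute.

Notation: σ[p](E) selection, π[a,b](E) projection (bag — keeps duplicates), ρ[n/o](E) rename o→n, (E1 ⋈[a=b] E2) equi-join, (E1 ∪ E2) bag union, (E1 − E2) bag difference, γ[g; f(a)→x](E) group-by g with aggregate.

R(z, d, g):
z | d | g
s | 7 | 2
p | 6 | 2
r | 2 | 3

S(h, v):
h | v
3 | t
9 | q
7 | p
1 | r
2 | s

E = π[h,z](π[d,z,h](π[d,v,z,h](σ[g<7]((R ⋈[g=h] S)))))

σ filters on g, owned by the left side.
E' = π[h,z](π[d,z,h](π[d,v,z,h]((σ[g<7](R) ⋈[g=h] S))))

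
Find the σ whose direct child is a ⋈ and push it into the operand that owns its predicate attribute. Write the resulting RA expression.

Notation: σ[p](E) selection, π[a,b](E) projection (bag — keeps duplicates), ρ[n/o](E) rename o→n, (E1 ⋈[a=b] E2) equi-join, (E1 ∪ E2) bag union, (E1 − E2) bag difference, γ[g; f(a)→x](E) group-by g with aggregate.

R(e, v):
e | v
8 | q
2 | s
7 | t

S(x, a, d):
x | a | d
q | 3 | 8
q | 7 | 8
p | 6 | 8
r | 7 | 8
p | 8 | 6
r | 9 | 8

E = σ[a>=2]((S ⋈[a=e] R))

σ filters on a, owned by the left side.
E' = (σ[a>=2](S) ⋈[a=e] R)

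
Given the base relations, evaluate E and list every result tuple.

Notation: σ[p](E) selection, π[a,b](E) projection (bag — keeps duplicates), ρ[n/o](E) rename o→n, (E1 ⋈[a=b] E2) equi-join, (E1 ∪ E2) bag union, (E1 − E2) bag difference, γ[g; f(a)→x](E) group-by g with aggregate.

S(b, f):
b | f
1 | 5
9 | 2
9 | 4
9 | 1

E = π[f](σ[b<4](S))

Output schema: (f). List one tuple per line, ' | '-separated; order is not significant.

Per-node cardinality:
  S → 4
  σ[b<4](S) → 1
  π[f](σ[b<4](S)) → 1

== RESULT ==
f
5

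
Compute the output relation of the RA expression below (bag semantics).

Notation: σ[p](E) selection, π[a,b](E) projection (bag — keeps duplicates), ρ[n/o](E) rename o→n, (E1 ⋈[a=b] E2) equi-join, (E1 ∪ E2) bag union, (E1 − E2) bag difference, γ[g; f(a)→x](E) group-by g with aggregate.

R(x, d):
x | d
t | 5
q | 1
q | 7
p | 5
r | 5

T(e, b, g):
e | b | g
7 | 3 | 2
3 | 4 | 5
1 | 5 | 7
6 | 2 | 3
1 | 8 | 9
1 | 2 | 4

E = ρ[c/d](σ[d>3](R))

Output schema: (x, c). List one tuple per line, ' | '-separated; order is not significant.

Stepwise |·|:
  R → 5
  σ[d>3](R) → 4
  ρ[c/d](σ[d>3](R)) → 4

== RESULT ==
x | c
p | 5
q | 7
r | 5
t | 5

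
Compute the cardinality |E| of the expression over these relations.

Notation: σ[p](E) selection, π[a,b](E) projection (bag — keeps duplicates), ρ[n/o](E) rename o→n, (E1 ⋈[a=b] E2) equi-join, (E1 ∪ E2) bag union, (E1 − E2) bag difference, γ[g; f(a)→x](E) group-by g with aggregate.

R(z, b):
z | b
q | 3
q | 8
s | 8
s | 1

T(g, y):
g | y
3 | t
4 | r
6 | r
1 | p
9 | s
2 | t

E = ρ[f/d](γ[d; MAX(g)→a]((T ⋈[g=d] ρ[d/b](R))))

Per-node cardinality:
  T → 6
  R → 4
  ρ[d/b](R) → 4
  (T ⋈[g=d] ρ[d/b](R)) → 2
  γ[d; MAX(g)→a]((T ⋈[g=d] ρ[d/b](R))) → 2
  ρ[f/d](γ[d; MAX(g)→a]((T ⋈[g=d] ρ[d/b](R)))) → 2

|E| = 2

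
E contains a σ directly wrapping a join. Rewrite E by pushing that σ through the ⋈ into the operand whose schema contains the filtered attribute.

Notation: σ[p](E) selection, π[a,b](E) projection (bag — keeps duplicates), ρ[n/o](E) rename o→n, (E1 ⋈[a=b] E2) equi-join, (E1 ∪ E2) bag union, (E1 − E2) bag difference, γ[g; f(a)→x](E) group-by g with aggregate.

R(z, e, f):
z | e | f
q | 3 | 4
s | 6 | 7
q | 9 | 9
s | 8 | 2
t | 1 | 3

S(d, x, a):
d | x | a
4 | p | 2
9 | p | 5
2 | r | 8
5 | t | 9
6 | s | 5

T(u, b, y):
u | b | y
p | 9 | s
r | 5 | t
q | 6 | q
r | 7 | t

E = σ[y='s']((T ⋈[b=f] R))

σ filters on y, owned by the left side.
E' = (σ[y='s'](T) ⋈[b=f] R)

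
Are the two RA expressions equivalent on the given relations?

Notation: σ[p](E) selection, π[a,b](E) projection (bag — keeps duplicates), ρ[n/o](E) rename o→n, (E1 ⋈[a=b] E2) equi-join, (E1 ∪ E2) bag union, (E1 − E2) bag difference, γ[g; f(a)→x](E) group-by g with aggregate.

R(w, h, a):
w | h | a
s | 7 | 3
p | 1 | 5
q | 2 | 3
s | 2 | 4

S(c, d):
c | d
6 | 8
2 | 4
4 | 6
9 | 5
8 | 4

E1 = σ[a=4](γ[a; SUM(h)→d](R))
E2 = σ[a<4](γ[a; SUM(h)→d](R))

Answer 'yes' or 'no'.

E1 per-node cardinality:
  R → 4
  γ[a; SUM(h)→d](R) → 3
  σ[a=4](γ[a; SUM(h)→d](R)) → 1
E2 per-node cardinality:
  R → 4
  γ[a; SUM(h)→d](R) → 3
  σ[a<4](γ[a; SUM(h)→d](R)) → 1

E1 result:
a | d
4 | 2
E2 result:
a | d
3 | 9
Witness: (3, 9) appears 0× in E1 but 1× in E2.

no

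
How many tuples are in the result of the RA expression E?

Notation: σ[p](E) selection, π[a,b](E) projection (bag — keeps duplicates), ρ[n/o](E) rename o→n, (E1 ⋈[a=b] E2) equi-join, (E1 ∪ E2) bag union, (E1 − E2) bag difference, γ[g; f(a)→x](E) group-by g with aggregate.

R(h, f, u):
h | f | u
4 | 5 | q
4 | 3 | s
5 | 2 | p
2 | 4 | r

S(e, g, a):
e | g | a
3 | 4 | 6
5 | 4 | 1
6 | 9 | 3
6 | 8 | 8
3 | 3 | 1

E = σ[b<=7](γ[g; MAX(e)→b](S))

Row counts bottom-up:
  S → 5
  γ[g; MAX(e)→b](S) → 4
  σ[b<=7](γ[g; MAX(e)→b](S)) → 4

|E| = 4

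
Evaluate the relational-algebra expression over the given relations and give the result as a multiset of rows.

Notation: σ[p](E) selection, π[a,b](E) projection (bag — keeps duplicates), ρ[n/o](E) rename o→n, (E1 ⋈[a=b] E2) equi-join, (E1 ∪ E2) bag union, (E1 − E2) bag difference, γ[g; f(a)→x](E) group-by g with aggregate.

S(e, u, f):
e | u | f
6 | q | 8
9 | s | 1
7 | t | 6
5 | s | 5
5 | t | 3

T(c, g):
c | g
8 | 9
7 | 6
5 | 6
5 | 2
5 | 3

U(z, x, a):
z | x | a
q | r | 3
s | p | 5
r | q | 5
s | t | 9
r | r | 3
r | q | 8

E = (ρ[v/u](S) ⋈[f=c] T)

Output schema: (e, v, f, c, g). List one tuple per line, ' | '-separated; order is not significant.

Row counts bottom-up:
  S → 5
  ρ[v/u](S) → 5
  T → 5
  (ρ[v/u](S) ⋈[f=c] T) → 4

== RESULT ==
e | v | f | c | g
5 | s | 5 | 5 | 2
5 | s | 5 | 5 | 3
5 | s | 5 | 5 | 6
6 | q | 8 | 8 | 9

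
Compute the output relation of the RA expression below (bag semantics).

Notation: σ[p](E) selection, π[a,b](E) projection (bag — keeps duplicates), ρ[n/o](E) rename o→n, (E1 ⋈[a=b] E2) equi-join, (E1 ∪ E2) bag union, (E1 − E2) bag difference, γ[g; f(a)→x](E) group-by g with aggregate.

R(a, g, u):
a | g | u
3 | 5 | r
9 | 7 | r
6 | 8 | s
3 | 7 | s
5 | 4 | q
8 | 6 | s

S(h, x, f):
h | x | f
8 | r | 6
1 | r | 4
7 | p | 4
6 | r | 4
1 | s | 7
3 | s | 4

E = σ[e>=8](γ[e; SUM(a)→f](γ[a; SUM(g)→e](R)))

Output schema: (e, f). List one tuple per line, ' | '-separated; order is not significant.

Subexpression sizes:
  R → 6
  γ[a; SUM(g)→e](R) → 5
  γ[e; SUM(a)→f](γ[a; SUM(g)→e](R)) → 5
  σ[e>=8](γ[e; SUM(a)→f](γ[a; SUM(g)→e](R))) → 2

== RESULT ==
e | f
8 | 6
12 | 3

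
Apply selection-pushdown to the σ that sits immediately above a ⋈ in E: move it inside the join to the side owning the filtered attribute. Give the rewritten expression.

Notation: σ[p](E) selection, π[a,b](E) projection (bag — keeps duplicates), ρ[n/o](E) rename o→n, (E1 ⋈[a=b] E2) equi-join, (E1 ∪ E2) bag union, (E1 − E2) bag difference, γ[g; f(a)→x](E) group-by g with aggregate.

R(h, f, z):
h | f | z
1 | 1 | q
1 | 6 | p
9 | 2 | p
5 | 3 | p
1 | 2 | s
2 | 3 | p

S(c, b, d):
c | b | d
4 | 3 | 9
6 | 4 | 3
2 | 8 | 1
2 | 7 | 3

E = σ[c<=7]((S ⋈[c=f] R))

σ filters on c, owned by the left side.
E' = (σ[c<=7](S) ⋈[c=f] R)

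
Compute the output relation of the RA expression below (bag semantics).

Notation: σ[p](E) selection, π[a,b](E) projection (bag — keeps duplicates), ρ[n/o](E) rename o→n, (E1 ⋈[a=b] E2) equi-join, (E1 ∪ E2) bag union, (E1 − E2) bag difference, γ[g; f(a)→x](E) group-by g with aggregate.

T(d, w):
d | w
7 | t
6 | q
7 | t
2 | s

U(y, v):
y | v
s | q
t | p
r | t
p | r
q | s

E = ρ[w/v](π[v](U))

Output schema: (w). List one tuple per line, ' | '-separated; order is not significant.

Per-node cardinality:
  U → 5
  π[v](U) → 5
  ρ[w/v](π[v](U)) → 5

== RESULT ==
w
p
q
r
s
t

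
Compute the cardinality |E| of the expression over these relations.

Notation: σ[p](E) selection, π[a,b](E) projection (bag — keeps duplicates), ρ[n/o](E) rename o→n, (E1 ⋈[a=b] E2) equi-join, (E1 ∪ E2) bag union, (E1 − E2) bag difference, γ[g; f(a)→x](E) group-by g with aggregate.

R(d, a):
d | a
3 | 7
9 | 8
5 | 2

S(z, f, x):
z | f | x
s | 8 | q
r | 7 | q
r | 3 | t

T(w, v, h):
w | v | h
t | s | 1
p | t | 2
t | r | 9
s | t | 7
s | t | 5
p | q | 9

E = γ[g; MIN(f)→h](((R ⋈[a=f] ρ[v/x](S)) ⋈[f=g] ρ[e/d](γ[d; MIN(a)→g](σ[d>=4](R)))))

Stepwise |·|:
  R → 3
  S → 3
  ρ[v/x](S) → 3
  (R ⋈[a=f] ρ[v/x](S)) → 2
  R → 3
  σ[d>=4](R) → 2
  γ[d; MIN(a)→g](σ[d>=4](R)) → 2
  ρ[e/d](γ[d; MIN(a)→g](σ[d>=4](R))) → 2
  ((R ⋈[a=f] ρ[v/x](S)) ⋈[f=g] ρ[e/d](γ[d; MIN(a)→g](σ[d>=4](R)))) → 1
  γ[g; MIN(f)→h](((R ⋈[a=f] ρ[v/x](S)) ⋈[f=g] ρ[e/d](γ[d; MIN(a)→g](σ[d>=4](R))))) → 1

|E| = 1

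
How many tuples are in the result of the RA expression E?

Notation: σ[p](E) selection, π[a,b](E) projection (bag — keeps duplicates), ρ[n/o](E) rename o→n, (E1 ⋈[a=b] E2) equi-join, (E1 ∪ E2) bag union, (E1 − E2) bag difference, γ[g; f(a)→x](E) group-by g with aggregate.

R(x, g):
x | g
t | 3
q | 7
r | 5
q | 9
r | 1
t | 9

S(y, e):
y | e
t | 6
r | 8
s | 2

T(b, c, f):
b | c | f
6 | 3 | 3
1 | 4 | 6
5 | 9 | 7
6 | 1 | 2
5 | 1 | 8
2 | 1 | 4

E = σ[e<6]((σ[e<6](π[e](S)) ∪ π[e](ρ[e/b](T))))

Stepwise |·|:
  S → 3
  π[e](S) → 3
  σ[e<6](π[e](S)) → 1
  T → 6
  ρ[e/b](T) → 6
  π[e](ρ[e/b](T)) → 6
  (σ[e<6](π[e](S)) ∪ π[e](ρ[e/b](T))) → 7
  σ[e<6]((σ[e<6](π[e](S)) ∪ π[e](ρ[e/b](T)))) → 5

|E| = 5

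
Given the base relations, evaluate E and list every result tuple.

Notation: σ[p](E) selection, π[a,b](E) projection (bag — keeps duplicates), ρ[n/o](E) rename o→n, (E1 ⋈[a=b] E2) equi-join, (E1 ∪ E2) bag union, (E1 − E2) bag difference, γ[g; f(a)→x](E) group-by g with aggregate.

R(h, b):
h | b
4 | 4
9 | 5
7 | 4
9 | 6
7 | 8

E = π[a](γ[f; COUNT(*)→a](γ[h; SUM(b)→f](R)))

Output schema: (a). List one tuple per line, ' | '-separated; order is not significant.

Stepwise |·|:
  R → 5
  γ[h; SUM(b)→f](R) → 3
  γ[f; COUNT(*)→a](γ[h; SUM(b)→f](R)) → 3
  π[a](γ[f; COUNT(*)→a](γ[h; SUM(b)→f](R))) → 3

== RESULT ==
a
1
1
1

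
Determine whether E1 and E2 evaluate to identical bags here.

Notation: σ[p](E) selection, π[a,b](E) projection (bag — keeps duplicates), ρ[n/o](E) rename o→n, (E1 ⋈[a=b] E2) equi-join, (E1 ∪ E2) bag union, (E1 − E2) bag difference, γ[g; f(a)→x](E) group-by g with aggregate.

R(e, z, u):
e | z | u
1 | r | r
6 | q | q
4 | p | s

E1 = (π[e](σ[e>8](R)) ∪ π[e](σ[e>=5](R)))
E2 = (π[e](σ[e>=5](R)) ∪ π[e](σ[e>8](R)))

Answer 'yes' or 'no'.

E1 per-node cardinality:
  R → 3
  σ[e>8](R) → 0
  π[e](σ[e>8](R)) → 0
  R → 3
  σ[e>=5](R) → 1
  π[e](σ[e>=5](R)) → 1
  (π[e](σ[e>8](R)) ∪ π[e](σ[e>=5](R))) → 1
E2 per-node cardinality:
  R → 3
  σ[e>=5](R) → 1
  π[e](σ[e>=5](R)) → 1
  R → 3
  σ[e>8](R) → 0
  π[e](σ[e>8](R)) → 0
  (π[e](σ[e>=5](R)) ∪ π[e](σ[e>8](R))) → 1

E1 and E2 produce the same multiset:
e
6

yes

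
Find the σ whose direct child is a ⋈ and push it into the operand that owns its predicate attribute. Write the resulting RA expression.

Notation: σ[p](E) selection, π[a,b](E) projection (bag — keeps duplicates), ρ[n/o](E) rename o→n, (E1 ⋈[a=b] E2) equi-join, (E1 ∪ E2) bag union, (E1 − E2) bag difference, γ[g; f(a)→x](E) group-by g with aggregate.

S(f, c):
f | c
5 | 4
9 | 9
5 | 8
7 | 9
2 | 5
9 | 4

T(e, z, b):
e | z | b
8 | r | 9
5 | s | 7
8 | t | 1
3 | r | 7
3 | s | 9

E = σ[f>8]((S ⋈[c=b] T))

σ filters on f, owned by the left side.
E' = (σ[f>8](S) ⋈[c=b] T)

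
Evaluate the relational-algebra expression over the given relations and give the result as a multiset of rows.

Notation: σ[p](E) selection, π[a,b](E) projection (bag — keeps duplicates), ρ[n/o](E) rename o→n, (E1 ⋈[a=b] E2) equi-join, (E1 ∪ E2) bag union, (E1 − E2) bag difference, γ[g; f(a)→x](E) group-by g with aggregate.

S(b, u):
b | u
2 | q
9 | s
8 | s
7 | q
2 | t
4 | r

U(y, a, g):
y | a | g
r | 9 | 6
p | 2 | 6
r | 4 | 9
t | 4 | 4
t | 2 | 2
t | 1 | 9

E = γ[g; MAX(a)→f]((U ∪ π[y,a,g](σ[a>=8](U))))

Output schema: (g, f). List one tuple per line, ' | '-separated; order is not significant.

Per-node cardinality:
  U → 6
  U → 6
  σ[a>=8](U) → 1
  π[y,a,g](σ[a>=8](U)) → 1
  (U ∪ π[y,a,g](σ[a>=8](U))) → 7
  γ[g; MAX(a)→f]((U ∪ π[y,a,g](σ[a>=8](U)))) → 4

== RESULT ==
g | f
2 | 2
4 | 4
6 | 9
9 | 4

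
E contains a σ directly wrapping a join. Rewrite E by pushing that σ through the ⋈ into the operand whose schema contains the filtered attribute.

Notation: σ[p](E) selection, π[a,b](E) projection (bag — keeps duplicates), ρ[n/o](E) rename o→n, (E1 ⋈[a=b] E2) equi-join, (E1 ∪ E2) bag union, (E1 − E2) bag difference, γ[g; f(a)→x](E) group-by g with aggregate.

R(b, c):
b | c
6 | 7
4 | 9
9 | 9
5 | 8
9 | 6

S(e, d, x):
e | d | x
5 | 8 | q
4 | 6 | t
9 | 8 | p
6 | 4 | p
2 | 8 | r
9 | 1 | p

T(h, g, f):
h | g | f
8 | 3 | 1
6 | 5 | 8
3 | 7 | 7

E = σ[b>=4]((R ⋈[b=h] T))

σ filters on b, owned by the left side.
E' = (σ[b>=4](R) ⋈[b=h] T)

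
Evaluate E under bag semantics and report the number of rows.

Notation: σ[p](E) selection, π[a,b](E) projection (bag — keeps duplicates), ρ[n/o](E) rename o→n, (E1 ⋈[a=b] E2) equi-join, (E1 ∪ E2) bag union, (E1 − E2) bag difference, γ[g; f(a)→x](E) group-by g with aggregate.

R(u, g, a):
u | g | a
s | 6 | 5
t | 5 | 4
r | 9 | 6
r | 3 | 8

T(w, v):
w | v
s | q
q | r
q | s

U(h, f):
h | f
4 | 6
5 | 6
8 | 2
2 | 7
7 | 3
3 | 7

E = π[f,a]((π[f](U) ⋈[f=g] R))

Row counts bottom-up:
  U → 6
  π[f](U) → 6
  R → 4
  (π[f](U) ⋈[f=g] R) → 3
  π[f,a]((π[f](U) ⋈[f=g] R)) → 3

|E| = 3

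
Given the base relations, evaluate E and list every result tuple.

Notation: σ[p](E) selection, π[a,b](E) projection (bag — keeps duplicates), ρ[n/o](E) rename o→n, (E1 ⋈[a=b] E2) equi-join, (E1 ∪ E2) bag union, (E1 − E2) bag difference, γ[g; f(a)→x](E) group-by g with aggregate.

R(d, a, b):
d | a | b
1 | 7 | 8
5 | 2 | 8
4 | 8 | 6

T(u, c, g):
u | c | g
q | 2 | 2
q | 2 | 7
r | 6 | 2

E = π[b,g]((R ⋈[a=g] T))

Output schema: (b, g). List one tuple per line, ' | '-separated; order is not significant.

Subexpression sizes:
  R → 3
  T → 3
  (R ⋈[a=g] T) → 3
  π[b,g]((R ⋈[a=g] T)) → 3

== RESULT ==
b | g
8 | 2
8 | 2
8 | 7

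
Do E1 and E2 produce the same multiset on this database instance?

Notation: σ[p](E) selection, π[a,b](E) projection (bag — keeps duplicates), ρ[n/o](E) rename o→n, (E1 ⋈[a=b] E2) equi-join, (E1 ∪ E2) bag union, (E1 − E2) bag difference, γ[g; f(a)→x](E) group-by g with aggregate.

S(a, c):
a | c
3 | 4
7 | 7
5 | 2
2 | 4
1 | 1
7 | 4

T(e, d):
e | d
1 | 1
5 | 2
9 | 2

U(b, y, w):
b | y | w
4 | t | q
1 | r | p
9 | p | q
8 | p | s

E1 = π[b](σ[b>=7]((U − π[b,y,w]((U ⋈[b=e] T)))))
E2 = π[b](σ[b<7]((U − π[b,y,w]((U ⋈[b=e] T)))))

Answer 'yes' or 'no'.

E1 per-node cardinality:
  U → 4
  U → 4
  T → 3
  (U ⋈[b=e] T) → 2
  π[b,y,w]((U ⋈[b=e] T)) → 2
  (U − π[b,y,w]((U ⋈[b=e] T))) → 2
  σ[b>=7]((U − π[b,y,w]((U ⋈[b=e] T)))) → 1
  π[b](σ[b>=7]((U − π[b,y,w]((U ⋈[b=e] T))))) → 1
E2 per-node cardinality:
  U → 4
  U → 4
  T → 3
  (U ⋈[b=e] T) → 2
  π[b,y,w]((U ⋈[b=e] T)) → 2
  (U − π[b,y,w]((U ⋈[b=e] T))) → 2
  σ[b<7]((U − π[b,y,w]((U ⋈[b=e] T)))) → 1
  π[b](σ[b<7]((U − π[b,y,w]((U ⋈[b=e] T))))) → 1

E1 result:
b
8
E2 result:
b
4
Witness: (8,) appears 1× in E1 but 0× in E2.

no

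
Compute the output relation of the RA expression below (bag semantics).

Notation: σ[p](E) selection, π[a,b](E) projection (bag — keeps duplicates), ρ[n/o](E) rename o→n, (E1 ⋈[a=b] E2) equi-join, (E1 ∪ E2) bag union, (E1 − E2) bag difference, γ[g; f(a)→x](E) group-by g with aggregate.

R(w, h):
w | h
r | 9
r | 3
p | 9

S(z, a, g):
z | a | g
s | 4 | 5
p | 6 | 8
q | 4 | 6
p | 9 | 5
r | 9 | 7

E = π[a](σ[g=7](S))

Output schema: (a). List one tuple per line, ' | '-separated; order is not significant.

Row counts bottom-up:
  S → 5
  σ[g=7](S) → 1
  π[a](σ[g=7](S)) → 1

== RESULT ==
a
9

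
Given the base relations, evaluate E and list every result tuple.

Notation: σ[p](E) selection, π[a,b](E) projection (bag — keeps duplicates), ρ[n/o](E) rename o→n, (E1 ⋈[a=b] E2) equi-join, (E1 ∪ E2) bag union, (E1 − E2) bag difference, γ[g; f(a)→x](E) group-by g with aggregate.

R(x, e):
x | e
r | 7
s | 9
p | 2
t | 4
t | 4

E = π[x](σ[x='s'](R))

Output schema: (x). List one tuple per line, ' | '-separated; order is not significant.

Subexpression sizes:
  R → 5
  σ[x='s'](R) → 1
  π[x](σ[x='s'](R)) → 1

== RESULT ==
x
s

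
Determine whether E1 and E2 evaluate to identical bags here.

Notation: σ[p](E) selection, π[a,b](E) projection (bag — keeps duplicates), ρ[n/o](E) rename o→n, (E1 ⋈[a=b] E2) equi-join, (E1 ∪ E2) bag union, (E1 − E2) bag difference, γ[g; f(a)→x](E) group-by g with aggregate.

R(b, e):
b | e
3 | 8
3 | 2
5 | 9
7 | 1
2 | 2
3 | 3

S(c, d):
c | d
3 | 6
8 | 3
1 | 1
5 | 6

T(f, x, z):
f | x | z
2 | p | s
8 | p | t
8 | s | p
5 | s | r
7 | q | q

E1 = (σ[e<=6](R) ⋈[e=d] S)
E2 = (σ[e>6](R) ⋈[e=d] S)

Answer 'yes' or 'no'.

E1 stepwise |·|:
  R → 6
  σ[e<=6](R) → 4
  S → 4
  (σ[e<=6](R) ⋈[e=d] S) → 2
E2 stepwise |·|:
  R → 6
  σ[e>6](R) → 2
  S → 4
  (σ[e>6](R) ⋈[e=d] S) → 0

E1 result:
b | e | c | d
3 | 3 | 8 | 3
7 | 1 | 1 | 1
E2 result:
b | e | c | d
(0 rows)
Witness: (7, 1, 1, 1) appears 1× in E1 but 0× in E2.

no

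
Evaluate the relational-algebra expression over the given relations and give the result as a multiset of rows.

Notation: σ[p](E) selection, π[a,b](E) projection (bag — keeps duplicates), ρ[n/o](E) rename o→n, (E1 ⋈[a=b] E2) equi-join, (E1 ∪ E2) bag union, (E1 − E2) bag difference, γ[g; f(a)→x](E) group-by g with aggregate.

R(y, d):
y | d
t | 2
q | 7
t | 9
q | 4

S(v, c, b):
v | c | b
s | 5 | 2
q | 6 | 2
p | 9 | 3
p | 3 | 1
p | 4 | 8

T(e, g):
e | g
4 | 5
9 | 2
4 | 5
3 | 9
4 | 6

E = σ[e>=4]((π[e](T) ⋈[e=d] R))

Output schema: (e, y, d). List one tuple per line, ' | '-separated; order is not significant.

Subexpression sizes:
  T → 5
  π[e](T) → 5
  R → 4
  (π[e](T) ⋈[e=d] R) → 4
  σ[e>=4]((π[e](T) ⋈[e=d] R)) → 4

== RESULT ==
e | y | d
4 | q | 4
4 | q | 4
4 | q | 4
9 | t | 9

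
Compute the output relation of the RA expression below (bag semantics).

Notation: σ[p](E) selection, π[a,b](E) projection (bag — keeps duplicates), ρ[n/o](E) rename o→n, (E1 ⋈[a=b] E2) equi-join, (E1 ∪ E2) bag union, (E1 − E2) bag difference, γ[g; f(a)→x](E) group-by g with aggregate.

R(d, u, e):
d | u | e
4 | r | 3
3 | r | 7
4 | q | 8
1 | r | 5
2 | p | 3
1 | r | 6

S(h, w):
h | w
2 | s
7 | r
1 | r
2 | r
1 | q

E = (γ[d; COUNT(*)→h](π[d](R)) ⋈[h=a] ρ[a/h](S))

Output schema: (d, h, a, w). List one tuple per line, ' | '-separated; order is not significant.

Subexpression sizes:
  R → 6
  π[d](R) → 6
  γ[d; COUNT(*)→h](π[d](R)) → 4
  S → 5
  ρ[a/h](S) → 5
  (γ[d; COUNT(*)→h](π[d](R)) ⋈[h=a] ρ[a/h](S)) → 8

== RESULT ==
d | h | a | w
1 | 2 | 2 | r
1 | 2 | 2 | s
2 | 1 | 1 | q
2 | 1 | 1 | r
3 | 1 | 1 | q
3 | 1 | 1 | r
4 | 2 | 2 | r
4 | 2 | 2 | s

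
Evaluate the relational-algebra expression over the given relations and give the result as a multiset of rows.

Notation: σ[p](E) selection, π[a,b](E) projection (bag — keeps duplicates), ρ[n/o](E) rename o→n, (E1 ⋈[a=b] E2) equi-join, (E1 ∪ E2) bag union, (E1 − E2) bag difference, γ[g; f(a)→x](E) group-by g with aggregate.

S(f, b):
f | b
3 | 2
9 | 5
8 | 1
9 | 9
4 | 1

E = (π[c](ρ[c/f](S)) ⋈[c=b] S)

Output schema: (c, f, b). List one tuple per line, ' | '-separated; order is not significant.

Stepwise |·|:
  S → 5
  ρ[c/f](S) → 5
  π[c](ρ[c/f](S)) → 5
  S → 5
  (π[c](ρ[c/f](S)) ⋈[c=b] S) → 2

== RESULT ==
c | f | b
9 | 9 | 9
9 | 9 | 9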